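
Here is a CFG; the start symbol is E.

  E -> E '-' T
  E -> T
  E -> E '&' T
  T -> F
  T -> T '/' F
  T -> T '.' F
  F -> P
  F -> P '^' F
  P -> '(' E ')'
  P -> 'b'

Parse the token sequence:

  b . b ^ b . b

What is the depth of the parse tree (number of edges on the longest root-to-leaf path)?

[E [T [T [T [F [P b]]] . [F [P b] ^ [F [P b]]]] . [F [P b]]]]

6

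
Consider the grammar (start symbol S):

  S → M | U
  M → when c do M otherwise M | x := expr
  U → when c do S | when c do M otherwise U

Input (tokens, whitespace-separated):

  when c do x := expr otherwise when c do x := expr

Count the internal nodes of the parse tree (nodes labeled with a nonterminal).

6

[S [U when c do [M x := expr] otherwise [U when c do [S [M x := expr]]]]]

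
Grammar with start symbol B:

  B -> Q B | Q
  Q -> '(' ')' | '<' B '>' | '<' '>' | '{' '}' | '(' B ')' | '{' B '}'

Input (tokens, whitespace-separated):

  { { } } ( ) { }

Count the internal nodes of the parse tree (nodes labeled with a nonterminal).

[B [Q { [B [Q { }]] }] [B [Q ( )] [B [Q { }]]]]

8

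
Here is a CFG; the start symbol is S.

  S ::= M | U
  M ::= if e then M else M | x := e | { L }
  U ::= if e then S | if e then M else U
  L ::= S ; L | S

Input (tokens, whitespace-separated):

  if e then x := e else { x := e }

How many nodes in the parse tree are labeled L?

1

[S [M if e then [M x := e] else [M { [L [S [M x := e]]] }]]]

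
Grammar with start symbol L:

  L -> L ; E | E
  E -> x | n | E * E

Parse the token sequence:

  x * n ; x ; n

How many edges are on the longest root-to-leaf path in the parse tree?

[L [L [L [E [E x] * [E n]]] ; [E x]] ; [E n]]

5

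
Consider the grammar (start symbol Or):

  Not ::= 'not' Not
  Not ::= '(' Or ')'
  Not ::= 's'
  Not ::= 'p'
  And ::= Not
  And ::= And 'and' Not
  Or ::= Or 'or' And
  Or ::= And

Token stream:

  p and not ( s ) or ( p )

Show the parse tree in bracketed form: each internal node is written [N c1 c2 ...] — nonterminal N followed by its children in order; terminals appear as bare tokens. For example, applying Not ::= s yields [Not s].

Or
Or or And
And or And
And and Not or And
Not and Not or And
p and Not or And
p and not Not or And
p and not ( Or ) or And
p and not ( And ) or And
p and not ( Not ) or And
p and not ( s ) or And
p and not ( s ) or Not
p and not ( s ) or ( Or )
p and not ( s ) or ( And )
p and not ( s ) or ( Not )
p and not ( s ) or ( p )

[Or [Or [And [And [Not p]] and [Not not [Not ( [Or [And [Not s]]] )]]]] or [And [Not ( [Or [And [Not p]]] )]]]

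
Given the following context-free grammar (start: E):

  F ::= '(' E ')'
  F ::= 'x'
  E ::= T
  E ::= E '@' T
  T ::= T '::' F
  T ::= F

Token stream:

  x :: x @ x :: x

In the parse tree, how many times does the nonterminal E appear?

[E [E [T [T [F x]] :: [F x]]] @ [T [T [F x]] :: [F x]]]

2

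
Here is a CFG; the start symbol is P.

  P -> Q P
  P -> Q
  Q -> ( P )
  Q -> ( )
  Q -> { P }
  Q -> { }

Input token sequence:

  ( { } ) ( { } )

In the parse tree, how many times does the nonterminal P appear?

[P [Q ( [P [Q { }]] )] [P [Q ( [P [Q { }]] )]]]

4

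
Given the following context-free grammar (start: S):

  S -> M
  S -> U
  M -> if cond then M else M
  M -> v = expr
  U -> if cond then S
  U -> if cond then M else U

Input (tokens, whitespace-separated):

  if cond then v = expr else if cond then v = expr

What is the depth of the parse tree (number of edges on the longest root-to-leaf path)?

5

[S [U if cond then [M v = expr] else [U if cond then [S [M v = expr]]]]]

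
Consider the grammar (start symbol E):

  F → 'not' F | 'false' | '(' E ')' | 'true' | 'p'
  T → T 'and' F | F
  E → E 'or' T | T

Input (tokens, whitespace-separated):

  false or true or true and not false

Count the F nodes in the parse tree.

5

[E [E [E [T [F false]]] or [T [F true]]] or [T [T [F true]] and [F not [F false]]]]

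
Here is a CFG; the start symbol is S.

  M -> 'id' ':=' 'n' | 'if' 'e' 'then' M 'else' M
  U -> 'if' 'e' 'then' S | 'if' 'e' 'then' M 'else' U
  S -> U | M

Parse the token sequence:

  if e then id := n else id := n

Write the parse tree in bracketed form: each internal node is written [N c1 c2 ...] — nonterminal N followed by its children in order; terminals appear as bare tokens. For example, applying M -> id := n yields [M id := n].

S
M
if e then M else M
if e then id := n else M
if e then id := n else id := n

[S [M if e then [M id := n] else [M id := n]]]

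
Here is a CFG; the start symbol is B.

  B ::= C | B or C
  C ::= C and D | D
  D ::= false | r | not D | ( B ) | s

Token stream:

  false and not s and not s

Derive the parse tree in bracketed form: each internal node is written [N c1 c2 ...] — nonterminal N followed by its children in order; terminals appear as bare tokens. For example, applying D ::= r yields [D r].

B
C
C and D
C and D and D
D and D and D
false and D and D
false and not D and D
false and not s and D
false and not s and not D
false and not s and not s

[B [C [C [C [D false]] and [D not [D s]]] and [D not [D s]]]]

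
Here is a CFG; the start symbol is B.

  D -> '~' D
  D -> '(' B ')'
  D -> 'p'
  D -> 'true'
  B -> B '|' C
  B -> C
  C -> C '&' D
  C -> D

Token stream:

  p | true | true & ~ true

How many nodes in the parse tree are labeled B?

[B [B [B [C [D p]]] | [C [D true]]] | [C [C [D true]] & [D ~ [D true]]]]

3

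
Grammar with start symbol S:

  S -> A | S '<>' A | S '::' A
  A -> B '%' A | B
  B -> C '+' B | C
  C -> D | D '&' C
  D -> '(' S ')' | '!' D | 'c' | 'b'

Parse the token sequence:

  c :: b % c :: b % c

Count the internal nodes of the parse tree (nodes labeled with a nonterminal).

[S [S [S [A [B [C [D c]]]]] :: [A [B [C [D b]]] % [A [B [C [D c]]]]]] :: [A [B [C [D b]]] % [A [B [C [D c]]]]]]

23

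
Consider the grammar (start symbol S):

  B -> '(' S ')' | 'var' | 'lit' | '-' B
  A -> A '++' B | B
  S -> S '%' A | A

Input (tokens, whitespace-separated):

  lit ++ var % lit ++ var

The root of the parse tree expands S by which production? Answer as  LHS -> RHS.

S -> S '%' A

[S [S [A [A [B lit]] ++ [B var]]] % [A [A [B lit]] ++ [B var]]]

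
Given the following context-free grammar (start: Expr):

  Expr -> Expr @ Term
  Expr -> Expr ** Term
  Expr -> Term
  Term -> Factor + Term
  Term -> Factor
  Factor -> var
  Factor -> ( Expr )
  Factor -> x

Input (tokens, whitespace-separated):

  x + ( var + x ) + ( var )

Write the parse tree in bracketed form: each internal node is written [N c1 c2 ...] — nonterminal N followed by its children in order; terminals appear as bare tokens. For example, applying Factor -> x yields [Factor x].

Expr
Term
Factor + Term
x + Term
x + Factor + Term
x + ( Expr ) + Term
x + ( Term ) + Term
x + ( Factor + Term ) + Term
x + ( var + Term ) + Term
x + ( var + Factor ) + Term
x + ( var + x ) + Term
x + ( var + x ) + Factor
x + ( var + x ) + ( Expr )
x + ( var + x ) + ( Term )
x + ( var + x ) + ( Factor )
x + ( var + x ) + ( var )

[Expr [Term [Factor x] + [Term [Factor ( [Expr [Term [Factor var] + [Term [Factor x]]]] )] + [Term [Factor ( [Expr [Term [Factor var]]] )]]]]]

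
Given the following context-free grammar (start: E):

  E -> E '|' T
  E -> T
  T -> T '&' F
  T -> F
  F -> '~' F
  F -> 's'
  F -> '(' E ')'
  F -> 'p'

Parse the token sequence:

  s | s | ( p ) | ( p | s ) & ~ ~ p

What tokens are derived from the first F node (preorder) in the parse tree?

[E [E [E [E [T [F s]]] | [T [F s]]] | [T [F ( [E [T [F p]]] )]]] | [T [T [F ( [E [E [T [F p]]] | [T [F s]]] )]] & [F ~ [F ~ [F p]]]]]

s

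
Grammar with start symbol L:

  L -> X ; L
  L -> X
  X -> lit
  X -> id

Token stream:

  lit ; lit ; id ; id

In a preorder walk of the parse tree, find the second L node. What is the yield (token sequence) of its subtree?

lit ; id ; id

[L [X lit] ; [L [X lit] ; [L [X id] ; [L [X id]]]]]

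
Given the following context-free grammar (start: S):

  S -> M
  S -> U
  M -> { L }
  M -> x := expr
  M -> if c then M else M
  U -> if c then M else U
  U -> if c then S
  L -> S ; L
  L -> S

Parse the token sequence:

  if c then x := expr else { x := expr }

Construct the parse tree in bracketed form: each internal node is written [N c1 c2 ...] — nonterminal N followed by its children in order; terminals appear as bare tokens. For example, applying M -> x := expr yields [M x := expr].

[S [M if c then [M x := expr] else [M { [L [S [M x := expr]]] }]]]

S
M
if c then M else M
if c then x := expr else M
if c then x := expr else { L }
if c then x := expr else { S }
if c then x := expr else { M }
if c then x := expr else { x := expr }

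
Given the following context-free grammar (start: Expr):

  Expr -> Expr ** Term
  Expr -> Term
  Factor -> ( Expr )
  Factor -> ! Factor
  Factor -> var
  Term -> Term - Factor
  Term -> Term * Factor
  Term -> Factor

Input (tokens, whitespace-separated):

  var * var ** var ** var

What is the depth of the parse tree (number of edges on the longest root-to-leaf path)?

6

[Expr [Expr [Expr [Term [Term [Factor var]] * [Factor var]]] ** [Term [Factor var]]] ** [Term [Factor var]]]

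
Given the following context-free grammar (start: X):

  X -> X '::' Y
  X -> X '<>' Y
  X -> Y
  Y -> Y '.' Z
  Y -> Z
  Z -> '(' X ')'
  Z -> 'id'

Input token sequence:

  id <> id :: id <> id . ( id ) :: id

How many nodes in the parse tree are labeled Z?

[X [X [X [X [X [Y [Z id]]] <> [Y [Z id]]] :: [Y [Z id]]] <> [Y [Y [Z id]] . [Z ( [X [Y [Z id]]] )]]] :: [Y [Z id]]]

7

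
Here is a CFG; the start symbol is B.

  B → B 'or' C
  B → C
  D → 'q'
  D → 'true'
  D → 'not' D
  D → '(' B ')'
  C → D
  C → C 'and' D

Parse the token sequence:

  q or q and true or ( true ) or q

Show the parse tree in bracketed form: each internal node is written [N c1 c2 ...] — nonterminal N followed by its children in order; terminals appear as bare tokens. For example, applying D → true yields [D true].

[B [B [B [B [C [D q]]] or [C [C [D q]] and [D true]]] or [C [D ( [B [C [D true]]] )]]] or [C [D q]]]

B
B or C
B or C or C
B or C or C or C
C or C or C or C
D or C or C or C
q or C or C or C
q or C and D or C or C
q or D and D or C or C
q or q and D or C or C
q or q and true or C or C
q or q and true or D or C
q or q and true or ( B ) or C
q or q and true or ( C ) or C
q or q and true or ( D ) or C
q or q and true or ( true ) or C
q or q and true or ( true ) or D
q or q and true or ( true ) or q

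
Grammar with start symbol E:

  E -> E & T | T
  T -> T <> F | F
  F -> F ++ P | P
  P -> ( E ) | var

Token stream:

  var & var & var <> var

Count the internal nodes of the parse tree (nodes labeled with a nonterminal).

[E [E [E [T [F [P var]]]] & [T [F [P var]]]] & [T [T [F [P var]]] <> [F [P var]]]]

15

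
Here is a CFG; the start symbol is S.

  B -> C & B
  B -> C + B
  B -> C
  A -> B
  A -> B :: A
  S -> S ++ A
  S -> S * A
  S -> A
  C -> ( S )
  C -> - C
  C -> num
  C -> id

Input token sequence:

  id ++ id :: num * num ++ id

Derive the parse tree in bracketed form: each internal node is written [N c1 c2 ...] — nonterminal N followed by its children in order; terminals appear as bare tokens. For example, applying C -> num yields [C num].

S
S ++ A
S * A ++ A
S ++ A * A ++ A
A ++ A * A ++ A
B ++ A * A ++ A
C ++ A * A ++ A
id ++ A * A ++ A
id ++ B :: A * A ++ A
id ++ C :: A * A ++ A
id ++ id :: A * A ++ A
id ++ id :: B * A ++ A
id ++ id :: C * A ++ A
id ++ id :: num * A ++ A
id ++ id :: num * B ++ A
id ++ id :: num * C ++ A
id ++ id :: num * num ++ A
id ++ id :: num * num ++ B
id ++ id :: num * num ++ C
id ++ id :: num * num ++ id

[S [S [S [S [A [B [C id]]]] ++ [A [B [C id]] :: [A [B [C num]]]]] * [A [B [C num]]]] ++ [A [B [C id]]]]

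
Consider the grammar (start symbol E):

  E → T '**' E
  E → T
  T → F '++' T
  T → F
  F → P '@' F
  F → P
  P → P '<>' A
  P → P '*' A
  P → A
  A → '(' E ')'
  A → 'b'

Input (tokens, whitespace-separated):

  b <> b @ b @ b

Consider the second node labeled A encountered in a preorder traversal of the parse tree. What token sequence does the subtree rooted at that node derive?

b

[E [T [F [P [P [A b]] <> [A b]] @ [F [P [A b]] @ [F [P [A b]]]]]]]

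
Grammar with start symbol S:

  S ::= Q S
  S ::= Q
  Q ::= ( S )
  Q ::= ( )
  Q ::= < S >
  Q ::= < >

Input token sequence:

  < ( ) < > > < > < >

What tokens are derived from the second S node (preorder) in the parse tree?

[S [Q < [S [Q ( )] [S [Q < >]]] >] [S [Q < >] [S [Q < >]]]]

( ) < >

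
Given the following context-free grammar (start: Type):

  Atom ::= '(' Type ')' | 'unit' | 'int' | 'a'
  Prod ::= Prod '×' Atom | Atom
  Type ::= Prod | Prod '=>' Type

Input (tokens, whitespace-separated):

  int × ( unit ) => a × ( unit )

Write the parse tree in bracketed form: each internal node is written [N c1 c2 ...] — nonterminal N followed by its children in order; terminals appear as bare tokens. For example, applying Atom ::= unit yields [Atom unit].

Type
Prod => Type
Prod × Atom => Type
Atom × Atom => Type
int × Atom => Type
int × ( Type ) => Type
int × ( Prod ) => Type
int × ( Atom ) => Type
int × ( unit ) => Type
int × ( unit ) => Prod
int × ( unit ) => Prod × Atom
int × ( unit ) => Atom × Atom
int × ( unit ) => a × Atom
int × ( unit ) => a × ( Type )
int × ( unit ) => a × ( Prod )
int × ( unit ) => a × ( Atom )
int × ( unit ) => a × ( unit )

[Type [Prod [Prod [Atom int]] × [Atom ( [Type [Prod [Atom unit]]] )]] => [Type [Prod [Prod [Atom a]] × [Atom ( [Type [Prod [Atom unit]]] )]]]]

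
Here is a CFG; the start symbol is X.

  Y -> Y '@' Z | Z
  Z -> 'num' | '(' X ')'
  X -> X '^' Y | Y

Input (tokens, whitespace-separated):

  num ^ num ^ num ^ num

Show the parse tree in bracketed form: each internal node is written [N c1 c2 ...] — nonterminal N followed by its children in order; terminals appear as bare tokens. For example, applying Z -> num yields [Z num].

X
X ^ Y
X ^ Y ^ Y
X ^ Y ^ Y ^ Y
Y ^ Y ^ Y ^ Y
Z ^ Y ^ Y ^ Y
num ^ Y ^ Y ^ Y
num ^ Z ^ Y ^ Y
num ^ num ^ Y ^ Y
num ^ num ^ Z ^ Y
num ^ num ^ num ^ Y
num ^ num ^ num ^ Z
num ^ num ^ num ^ num

[X [X [X [X [Y [Z num]]] ^ [Y [Z num]]] ^ [Y [Z num]]] ^ [Y [Z num]]]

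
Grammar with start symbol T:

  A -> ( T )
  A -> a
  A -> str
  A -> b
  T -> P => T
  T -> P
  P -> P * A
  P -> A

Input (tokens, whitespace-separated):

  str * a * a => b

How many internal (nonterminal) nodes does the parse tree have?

10

[T [P [P [P [A str]] * [A a]] * [A a]] => [T [P [A b]]]]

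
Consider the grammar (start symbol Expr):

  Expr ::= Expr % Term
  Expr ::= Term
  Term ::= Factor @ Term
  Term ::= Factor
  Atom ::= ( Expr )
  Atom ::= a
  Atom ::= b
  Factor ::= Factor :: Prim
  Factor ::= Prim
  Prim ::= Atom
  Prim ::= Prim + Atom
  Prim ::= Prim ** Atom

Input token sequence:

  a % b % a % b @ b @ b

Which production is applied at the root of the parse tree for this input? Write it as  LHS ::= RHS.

[Expr [Expr [Expr [Expr [Term [Factor [Prim [Atom a]]]]] % [Term [Factor [Prim [Atom b]]]]] % [Term [Factor [Prim [Atom a]]]]] % [Term [Factor [Prim [Atom b]]] @ [Term [Factor [Prim [Atom b]]] @ [Term [Factor [Prim [Atom b]]]]]]]

Expr ::= Expr % Term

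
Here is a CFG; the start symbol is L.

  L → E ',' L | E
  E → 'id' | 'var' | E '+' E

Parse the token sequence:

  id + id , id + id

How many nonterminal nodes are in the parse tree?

8

[L [E [E id] + [E id]] , [L [E [E id] + [E id]]]]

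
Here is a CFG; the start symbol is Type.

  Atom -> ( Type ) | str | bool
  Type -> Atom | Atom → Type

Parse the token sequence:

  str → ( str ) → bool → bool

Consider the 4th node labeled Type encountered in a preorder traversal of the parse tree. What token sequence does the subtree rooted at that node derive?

bool → bool

[Type [Atom str] → [Type [Atom ( [Type [Atom str]] )] → [Type [Atom bool] → [Type [Atom bool]]]]]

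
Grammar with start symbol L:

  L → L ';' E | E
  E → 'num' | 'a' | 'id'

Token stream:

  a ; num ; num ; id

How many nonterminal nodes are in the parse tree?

[L [L [L [L [E a]] ; [E num]] ; [E num]] ; [E id]]

8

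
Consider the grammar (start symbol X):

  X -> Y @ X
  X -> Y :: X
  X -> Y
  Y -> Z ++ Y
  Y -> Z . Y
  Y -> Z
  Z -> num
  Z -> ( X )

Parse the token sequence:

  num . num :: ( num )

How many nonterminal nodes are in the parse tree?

11

[X [Y [Z num] . [Y [Z num]]] :: [X [Y [Z ( [X [Y [Z num]]] )]]]]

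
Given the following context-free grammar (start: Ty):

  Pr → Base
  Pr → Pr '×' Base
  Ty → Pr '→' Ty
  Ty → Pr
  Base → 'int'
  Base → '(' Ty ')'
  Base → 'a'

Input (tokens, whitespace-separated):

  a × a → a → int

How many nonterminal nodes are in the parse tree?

[Ty [Pr [Pr [Base a]] × [Base a]] → [Ty [Pr [Base a]] → [Ty [Pr [Base int]]]]]

11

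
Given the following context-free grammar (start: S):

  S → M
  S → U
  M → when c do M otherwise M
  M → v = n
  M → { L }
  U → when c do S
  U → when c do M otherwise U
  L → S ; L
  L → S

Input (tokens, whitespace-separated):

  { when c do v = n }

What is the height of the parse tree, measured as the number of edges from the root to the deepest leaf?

[S [M { [L [S [U when c do [S [M v = n]]]]] }]]

7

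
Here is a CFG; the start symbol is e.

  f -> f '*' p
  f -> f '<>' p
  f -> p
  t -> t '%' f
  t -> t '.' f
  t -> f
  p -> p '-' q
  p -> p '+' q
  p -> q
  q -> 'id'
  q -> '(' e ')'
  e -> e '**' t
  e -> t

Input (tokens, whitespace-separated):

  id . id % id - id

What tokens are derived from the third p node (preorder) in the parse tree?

[e [t [t [t [f [p [q id]]]] . [f [p [q id]]]] % [f [p [p [q id]] - [q id]]]]]

id - id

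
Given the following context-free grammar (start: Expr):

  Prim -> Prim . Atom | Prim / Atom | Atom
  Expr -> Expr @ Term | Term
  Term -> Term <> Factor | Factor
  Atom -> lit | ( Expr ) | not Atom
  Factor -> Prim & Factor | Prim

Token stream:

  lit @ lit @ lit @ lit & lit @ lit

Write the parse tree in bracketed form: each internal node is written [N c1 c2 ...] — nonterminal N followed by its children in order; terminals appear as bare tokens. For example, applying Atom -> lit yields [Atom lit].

[Expr [Expr [Expr [Expr [Expr [Term [Factor [Prim [Atom lit]]]]] @ [Term [Factor [Prim [Atom lit]]]]] @ [Term [Factor [Prim [Atom lit]]]]] @ [Term [Factor [Prim [Atom lit]] & [Factor [Prim [Atom lit]]]]]] @ [Term [Factor [Prim [Atom lit]]]]]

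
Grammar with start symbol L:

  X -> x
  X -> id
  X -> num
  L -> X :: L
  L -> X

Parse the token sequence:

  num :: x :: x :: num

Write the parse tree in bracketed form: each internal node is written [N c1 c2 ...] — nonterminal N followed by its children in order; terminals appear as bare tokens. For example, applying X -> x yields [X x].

L
X :: L
num :: L
num :: X :: L
num :: x :: L
num :: x :: X :: L
num :: x :: x :: L
num :: x :: x :: X
num :: x :: x :: num

[L [X num] :: [L [X x] :: [L [X x] :: [L [X num]]]]]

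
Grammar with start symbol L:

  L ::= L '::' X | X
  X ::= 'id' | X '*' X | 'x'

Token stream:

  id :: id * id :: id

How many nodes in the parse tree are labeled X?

5

[L [L [L [X id]] :: [X [X id] * [X id]]] :: [X id]]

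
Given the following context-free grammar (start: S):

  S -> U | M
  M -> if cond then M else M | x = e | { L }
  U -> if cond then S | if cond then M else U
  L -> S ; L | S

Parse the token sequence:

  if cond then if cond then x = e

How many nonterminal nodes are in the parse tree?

6

[S [U if cond then [S [U if cond then [S [M x = e]]]]]]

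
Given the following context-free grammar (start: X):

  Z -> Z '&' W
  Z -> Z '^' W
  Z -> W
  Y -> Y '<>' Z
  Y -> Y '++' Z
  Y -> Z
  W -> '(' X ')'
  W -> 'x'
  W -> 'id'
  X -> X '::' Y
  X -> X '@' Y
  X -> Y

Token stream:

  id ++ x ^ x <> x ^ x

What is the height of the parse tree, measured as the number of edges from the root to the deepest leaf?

[X [Y [Y [Y [Z [W id]]] ++ [Z [Z [W x]] ^ [W x]]] <> [Z [Z [W x]] ^ [W x]]]]

6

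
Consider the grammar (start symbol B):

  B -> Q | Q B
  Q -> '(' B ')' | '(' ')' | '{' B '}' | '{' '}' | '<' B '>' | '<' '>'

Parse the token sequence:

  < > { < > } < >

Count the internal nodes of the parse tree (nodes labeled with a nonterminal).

8

[B [Q < >] [B [Q { [B [Q < >]] }] [B [Q < >]]]]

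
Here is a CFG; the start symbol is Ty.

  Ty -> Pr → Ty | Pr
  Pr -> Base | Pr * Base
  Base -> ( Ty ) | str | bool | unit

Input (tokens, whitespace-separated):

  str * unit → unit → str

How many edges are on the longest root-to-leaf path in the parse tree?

5

[Ty [Pr [Pr [Base str]] * [Base unit]] → [Ty [Pr [Base unit]] → [Ty [Pr [Base str]]]]]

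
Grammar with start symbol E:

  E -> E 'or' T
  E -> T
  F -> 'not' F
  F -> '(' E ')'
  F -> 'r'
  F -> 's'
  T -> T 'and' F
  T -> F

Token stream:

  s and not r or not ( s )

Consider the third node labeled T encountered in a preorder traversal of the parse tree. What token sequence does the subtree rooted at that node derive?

not ( s )

[E [E [T [T [F s]] and [F not [F r]]]] or [T [F not [F ( [E [T [F s]]] )]]]]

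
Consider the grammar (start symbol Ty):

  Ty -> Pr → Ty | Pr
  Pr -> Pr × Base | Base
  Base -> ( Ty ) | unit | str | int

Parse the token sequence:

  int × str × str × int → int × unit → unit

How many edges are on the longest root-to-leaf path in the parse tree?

6

[Ty [Pr [Pr [Pr [Pr [Base int]] × [Base str]] × [Base str]] × [Base int]] → [Ty [Pr [Pr [Base int]] × [Base unit]] → [Ty [Pr [Base unit]]]]]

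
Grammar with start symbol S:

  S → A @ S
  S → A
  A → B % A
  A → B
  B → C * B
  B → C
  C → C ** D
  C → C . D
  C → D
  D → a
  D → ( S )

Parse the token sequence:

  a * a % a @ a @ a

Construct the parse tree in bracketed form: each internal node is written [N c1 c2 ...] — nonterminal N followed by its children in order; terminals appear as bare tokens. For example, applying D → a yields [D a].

S
A @ S
B % A @ S
C * B % A @ S
D * B % A @ S
a * B % A @ S
a * C % A @ S
a * D % A @ S
a * a % A @ S
a * a % B @ S
a * a % C @ S
a * a % D @ S
a * a % a @ S
a * a % a @ A @ S
a * a % a @ B @ S
a * a % a @ C @ S
a * a % a @ D @ S
a * a % a @ a @ S
a * a % a @ a @ A
a * a % a @ a @ B
a * a % a @ a @ C
a * a % a @ a @ D
a * a % a @ a @ a

[S [A [B [C [D a]] * [B [C [D a]]]] % [A [B [C [D a]]]]] @ [S [A [B [C [D a]]]] @ [S [A [B [C [D a]]]]]]]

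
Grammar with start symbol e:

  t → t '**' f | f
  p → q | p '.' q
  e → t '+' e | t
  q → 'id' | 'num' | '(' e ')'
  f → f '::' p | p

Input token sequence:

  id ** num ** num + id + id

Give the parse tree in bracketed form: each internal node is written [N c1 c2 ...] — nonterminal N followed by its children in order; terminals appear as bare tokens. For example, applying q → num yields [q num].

e
t + e
t ** f + e
t ** f ** f + e
f ** f ** f + e
p ** f ** f + e
q ** f ** f + e
id ** f ** f + e
id ** p ** f + e
id ** q ** f + e
id ** num ** f + e
id ** num ** p + e
id ** num ** q + e
id ** num ** num + e
id ** num ** num + t + e
id ** num ** num + f + e
id ** num ** num + p + e
id ** num ** num + q + e
id ** num ** num + id + e
id ** num ** num + id + t
id ** num ** num + id + f
id ** num ** num + id + p
id ** num ** num + id + q
id ** num ** num + id + id

[e [t [t [t [f [p [q id]]]] ** [f [p [q num]]]] ** [f [p [q num]]]] + [e [t [f [p [q id]]]] + [e [t [f [p [q id]]]]]]]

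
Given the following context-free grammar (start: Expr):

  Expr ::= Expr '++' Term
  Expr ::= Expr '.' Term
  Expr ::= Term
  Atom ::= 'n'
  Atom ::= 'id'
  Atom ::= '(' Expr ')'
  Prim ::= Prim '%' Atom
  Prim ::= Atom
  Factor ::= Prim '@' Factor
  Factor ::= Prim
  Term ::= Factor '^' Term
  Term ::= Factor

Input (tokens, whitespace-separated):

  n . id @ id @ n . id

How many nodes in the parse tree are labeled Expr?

[Expr [Expr [Expr [Term [Factor [Prim [Atom n]]]]] . [Term [Factor [Prim [Atom id]] @ [Factor [Prim [Atom id]] @ [Factor [Prim [Atom n]]]]]]] . [Term [Factor [Prim [Atom id]]]]]

3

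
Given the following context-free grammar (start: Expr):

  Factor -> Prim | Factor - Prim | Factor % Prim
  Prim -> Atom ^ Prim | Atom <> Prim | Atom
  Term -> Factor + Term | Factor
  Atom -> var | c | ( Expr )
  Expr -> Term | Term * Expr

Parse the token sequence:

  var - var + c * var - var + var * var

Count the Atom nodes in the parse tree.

[Expr [Term [Factor [Factor [Prim [Atom var]]] - [Prim [Atom var]]] + [Term [Factor [Prim [Atom c]]]]] * [Expr [Term [Factor [Factor [Prim [Atom var]]] - [Prim [Atom var]]] + [Term [Factor [Prim [Atom var]]]]] * [Expr [Term [Factor [Prim [Atom var]]]]]]]

7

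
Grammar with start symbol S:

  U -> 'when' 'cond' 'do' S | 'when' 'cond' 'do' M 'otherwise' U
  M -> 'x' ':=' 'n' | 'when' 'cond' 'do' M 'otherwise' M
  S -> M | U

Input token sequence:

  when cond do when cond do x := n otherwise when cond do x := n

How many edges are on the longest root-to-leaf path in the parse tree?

7

[S [U when cond do [S [U when cond do [M x := n] otherwise [U when cond do [S [M x := n]]]]]]]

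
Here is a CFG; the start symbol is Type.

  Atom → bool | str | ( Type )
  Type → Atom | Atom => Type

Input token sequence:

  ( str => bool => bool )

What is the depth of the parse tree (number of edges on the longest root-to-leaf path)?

[Type [Atom ( [Type [Atom str] => [Type [Atom bool] => [Type [Atom bool]]]] )]]

6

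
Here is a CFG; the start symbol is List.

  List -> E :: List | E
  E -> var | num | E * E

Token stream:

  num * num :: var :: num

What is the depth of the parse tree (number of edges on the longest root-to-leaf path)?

[List [E [E num] * [E num]] :: [List [E var] :: [List [E num]]]]

4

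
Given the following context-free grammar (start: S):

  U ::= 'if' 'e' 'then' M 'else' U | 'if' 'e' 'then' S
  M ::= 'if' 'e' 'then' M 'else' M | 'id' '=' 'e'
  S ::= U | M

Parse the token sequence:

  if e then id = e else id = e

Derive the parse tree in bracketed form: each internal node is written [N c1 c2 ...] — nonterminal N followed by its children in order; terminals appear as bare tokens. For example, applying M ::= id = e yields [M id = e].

[S [M if e then [M id = e] else [M id = e]]]

S
M
if e then M else M
if e then id = e else M
if e then id = e else id = e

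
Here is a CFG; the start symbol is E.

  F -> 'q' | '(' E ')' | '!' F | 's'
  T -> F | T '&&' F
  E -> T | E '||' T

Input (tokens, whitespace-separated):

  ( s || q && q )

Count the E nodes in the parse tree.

3

[E [T [F ( [E [E [T [F s]]] || [T [T [F q]] && [F q]]] )]]]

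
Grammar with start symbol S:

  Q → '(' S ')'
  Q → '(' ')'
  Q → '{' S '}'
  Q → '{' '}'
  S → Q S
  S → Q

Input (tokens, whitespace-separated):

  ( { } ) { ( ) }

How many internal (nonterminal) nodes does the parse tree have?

[S [Q ( [S [Q { }]] )] [S [Q { [S [Q ( )]] }]]]

8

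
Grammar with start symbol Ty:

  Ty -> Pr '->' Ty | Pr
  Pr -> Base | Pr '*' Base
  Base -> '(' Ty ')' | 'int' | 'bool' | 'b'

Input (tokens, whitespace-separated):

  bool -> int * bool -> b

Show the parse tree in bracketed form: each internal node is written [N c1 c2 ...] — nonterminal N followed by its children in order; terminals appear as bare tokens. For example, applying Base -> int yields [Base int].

Ty
Pr -> Ty
Base -> Ty
bool -> Ty
bool -> Pr -> Ty
bool -> Pr * Base -> Ty
bool -> Base * Base -> Ty
bool -> int * Base -> Ty
bool -> int * bool -> Ty
bool -> int * bool -> Pr
bool -> int * bool -> Base
bool -> int * bool -> b

[Ty [Pr [Base bool]] -> [Ty [Pr [Pr [Base int]] * [Base bool]] -> [Ty [Pr [Base b]]]]]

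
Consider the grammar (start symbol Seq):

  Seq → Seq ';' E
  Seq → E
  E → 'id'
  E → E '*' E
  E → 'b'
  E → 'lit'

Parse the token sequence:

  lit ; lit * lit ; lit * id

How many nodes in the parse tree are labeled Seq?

[Seq [Seq [Seq [E lit]] ; [E [E lit] * [E lit]]] ; [E [E lit] * [E id]]]

3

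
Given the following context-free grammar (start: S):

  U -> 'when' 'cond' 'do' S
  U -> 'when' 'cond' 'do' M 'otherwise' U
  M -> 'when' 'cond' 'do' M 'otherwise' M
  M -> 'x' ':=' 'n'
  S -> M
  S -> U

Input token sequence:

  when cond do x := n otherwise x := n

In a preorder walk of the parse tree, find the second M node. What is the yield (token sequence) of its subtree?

[S [M when cond do [M x := n] otherwise [M x := n]]]

x := n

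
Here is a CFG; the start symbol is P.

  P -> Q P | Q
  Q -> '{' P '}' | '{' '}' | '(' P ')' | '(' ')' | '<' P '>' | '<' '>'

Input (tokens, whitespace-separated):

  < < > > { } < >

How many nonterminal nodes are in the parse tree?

[P [Q < [P [Q < >]] >] [P [Q { }] [P [Q < >]]]]

8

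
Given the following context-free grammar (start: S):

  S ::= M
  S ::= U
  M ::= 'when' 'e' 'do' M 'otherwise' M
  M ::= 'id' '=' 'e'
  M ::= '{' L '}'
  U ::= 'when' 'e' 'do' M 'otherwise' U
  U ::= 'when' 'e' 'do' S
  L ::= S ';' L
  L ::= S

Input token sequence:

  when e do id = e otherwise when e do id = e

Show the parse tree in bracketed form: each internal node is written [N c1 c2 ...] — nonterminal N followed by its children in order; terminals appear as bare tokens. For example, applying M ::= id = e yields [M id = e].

[S [U when e do [M id = e] otherwise [U when e do [S [M id = e]]]]]

S
U
when e do M otherwise U
when e do id = e otherwise U
when e do id = e otherwise when e do S
when e do id = e otherwise when e do M
when e do id = e otherwise when e do id = e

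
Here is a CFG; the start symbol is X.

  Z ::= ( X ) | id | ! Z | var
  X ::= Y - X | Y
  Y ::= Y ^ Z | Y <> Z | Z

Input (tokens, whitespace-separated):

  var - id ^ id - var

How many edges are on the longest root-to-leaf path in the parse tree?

[X [Y [Z var]] - [X [Y [Y [Z id]] ^ [Z id]] - [X [Y [Z var]]]]]

5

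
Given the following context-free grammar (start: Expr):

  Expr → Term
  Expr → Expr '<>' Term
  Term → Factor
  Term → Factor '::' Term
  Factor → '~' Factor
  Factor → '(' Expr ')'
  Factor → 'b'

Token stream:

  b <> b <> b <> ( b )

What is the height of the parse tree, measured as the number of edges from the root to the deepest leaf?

6

[Expr [Expr [Expr [Expr [Term [Factor b]]] <> [Term [Factor b]]] <> [Term [Factor b]]] <> [Term [Factor ( [Expr [Term [Factor b]]] )]]]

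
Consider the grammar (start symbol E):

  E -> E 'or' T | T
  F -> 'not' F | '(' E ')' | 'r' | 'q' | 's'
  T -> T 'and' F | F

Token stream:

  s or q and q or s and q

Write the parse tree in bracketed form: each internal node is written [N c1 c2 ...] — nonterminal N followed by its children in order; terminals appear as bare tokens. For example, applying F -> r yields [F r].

[E [E [E [T [F s]]] or [T [T [F q]] and [F q]]] or [T [T [F s]] and [F q]]]

E
E or T
E or T or T
T or T or T
F or T or T
s or T or T
s or T and F or T
s or F and F or T
s or q and F or T
s or q and q or T
s or q and q or T and F
s or q and q or F and F
s or q and q or s and F
s or q and q or s and q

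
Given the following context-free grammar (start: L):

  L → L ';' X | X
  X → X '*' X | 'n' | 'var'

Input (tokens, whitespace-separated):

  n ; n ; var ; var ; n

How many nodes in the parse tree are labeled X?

5

[L [L [L [L [L [X n]] ; [X n]] ; [X var]] ; [X var]] ; [X n]]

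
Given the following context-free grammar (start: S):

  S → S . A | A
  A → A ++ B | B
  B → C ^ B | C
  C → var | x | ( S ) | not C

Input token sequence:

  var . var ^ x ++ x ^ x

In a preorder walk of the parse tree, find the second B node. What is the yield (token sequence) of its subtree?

var ^ x

[S [S [A [B [C var]]]] . [A [A [B [C var] ^ [B [C x]]]] ++ [B [C x] ^ [B [C x]]]]]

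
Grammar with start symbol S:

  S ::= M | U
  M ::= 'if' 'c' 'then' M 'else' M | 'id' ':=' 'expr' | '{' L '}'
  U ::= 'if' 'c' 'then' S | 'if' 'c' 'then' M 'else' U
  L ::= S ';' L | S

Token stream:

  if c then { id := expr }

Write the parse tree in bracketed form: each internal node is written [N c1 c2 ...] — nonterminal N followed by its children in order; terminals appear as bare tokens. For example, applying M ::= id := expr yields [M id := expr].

S
U
if c then S
if c then M
if c then { L }
if c then { S }
if c then { M }
if c then { id := expr }

[S [U if c then [S [M { [L [S [M id := expr]]] }]]]]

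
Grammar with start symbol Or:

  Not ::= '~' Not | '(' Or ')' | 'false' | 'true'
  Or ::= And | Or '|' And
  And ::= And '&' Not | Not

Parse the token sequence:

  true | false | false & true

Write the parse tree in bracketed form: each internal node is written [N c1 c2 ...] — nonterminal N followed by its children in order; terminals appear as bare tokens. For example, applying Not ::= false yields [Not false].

[Or [Or [Or [And [Not true]]] | [And [Not false]]] | [And [And [Not false]] & [Not true]]]

Or
Or | And
Or | And | And
And | And | And
Not | And | And
true | And | And
true | Not | And
true | false | And
true | false | And & Not
true | false | Not & Not
true | false | false & Not
true | false | false & true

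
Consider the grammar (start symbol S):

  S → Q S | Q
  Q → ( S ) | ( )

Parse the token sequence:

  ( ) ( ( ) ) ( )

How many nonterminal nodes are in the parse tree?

[S [Q ( )] [S [Q ( [S [Q ( )]] )] [S [Q ( )]]]]

8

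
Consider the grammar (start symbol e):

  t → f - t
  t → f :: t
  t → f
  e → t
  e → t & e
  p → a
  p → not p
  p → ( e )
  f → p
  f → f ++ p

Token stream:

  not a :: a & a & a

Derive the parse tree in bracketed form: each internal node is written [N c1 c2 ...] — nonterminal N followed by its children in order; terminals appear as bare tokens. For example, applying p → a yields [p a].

e
t & e
f :: t & e
p :: t & e
not p :: t & e
not a :: t & e
not a :: f & e
not a :: p & e
not a :: a & e
not a :: a & t & e
not a :: a & f & e
not a :: a & p & e
not a :: a & a & e
not a :: a & a & t
not a :: a & a & f
not a :: a & a & p
not a :: a & a & a

[e [t [f [p not [p a]]] :: [t [f [p a]]]] & [e [t [f [p a]]] & [e [t [f [p a]]]]]]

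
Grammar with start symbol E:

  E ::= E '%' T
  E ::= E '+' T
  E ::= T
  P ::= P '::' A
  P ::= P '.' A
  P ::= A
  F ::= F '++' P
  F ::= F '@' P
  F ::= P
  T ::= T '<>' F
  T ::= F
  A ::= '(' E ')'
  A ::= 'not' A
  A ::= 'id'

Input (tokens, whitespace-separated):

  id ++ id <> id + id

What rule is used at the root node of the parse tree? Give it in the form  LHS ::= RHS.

E ::= E '+' T

[E [E [T [T [F [F [P [A id]]] ++ [P [A id]]]] <> [F [P [A id]]]]] + [T [F [P [A id]]]]]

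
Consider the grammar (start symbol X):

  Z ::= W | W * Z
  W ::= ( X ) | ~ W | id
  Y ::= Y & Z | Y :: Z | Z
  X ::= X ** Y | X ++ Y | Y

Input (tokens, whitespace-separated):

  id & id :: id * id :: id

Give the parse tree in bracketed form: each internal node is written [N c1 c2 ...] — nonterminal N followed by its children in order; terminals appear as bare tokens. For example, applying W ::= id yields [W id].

X
Y
Y :: Z
Y :: Z :: Z
Y & Z :: Z :: Z
Z & Z :: Z :: Z
W & Z :: Z :: Z
id & Z :: Z :: Z
id & W :: Z :: Z
id & id :: Z :: Z
id & id :: W * Z :: Z
id & id :: id * Z :: Z
id & id :: id * W :: Z
id & id :: id * id :: Z
id & id :: id * id :: W
id & id :: id * id :: id

[X [Y [Y [Y [Y [Z [W id]]] & [Z [W id]]] :: [Z [W id] * [Z [W id]]]] :: [Z [W id]]]]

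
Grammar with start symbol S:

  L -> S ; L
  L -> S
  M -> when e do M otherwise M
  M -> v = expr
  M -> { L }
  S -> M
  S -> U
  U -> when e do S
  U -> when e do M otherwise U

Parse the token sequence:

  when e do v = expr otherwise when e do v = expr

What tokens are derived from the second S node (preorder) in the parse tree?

[S [U when e do [M v = expr] otherwise [U when e do [S [M v = expr]]]]]

v = expr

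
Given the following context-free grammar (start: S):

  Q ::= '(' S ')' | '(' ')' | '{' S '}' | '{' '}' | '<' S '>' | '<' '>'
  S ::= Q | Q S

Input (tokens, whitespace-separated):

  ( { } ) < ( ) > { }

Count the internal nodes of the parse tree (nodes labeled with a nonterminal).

10

[S [Q ( [S [Q { }]] )] [S [Q < [S [Q ( )]] >] [S [Q { }]]]]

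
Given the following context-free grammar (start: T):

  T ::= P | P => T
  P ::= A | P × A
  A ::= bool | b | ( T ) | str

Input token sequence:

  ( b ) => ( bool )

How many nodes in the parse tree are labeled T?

4

[T [P [A ( [T [P [A b]]] )]] => [T [P [A ( [T [P [A bool]]] )]]]]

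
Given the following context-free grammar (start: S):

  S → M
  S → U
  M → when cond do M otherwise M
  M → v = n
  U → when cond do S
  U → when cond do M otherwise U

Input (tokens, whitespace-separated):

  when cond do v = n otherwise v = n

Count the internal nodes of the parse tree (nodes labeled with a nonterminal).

[S [M when cond do [M v = n] otherwise [M v = n]]]

4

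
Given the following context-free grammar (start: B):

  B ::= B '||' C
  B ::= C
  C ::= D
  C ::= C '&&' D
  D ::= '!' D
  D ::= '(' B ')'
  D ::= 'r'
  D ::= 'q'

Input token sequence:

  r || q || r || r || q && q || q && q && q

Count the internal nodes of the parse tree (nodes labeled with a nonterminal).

[B [B [B [B [B [B [C [D r]]] || [C [D q]]] || [C [D r]]] || [C [D r]]] || [C [C [D q]] && [D q]]] || [C [C [C [D q]] && [D q]] && [D q]]]

24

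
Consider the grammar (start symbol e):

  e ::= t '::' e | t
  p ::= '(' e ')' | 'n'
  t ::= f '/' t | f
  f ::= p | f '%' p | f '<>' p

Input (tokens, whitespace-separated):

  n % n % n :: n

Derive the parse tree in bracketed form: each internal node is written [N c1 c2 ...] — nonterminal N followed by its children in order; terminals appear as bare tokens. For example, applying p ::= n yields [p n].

e
t :: e
f :: e
f % p :: e
f % p % p :: e
p % p % p :: e
n % p % p :: e
n % n % p :: e
n % n % n :: e
n % n % n :: t
n % n % n :: f
n % n % n :: p
n % n % n :: n

[e [t [f [f [f [p n]] % [p n]] % [p n]]] :: [e [t [f [p n]]]]]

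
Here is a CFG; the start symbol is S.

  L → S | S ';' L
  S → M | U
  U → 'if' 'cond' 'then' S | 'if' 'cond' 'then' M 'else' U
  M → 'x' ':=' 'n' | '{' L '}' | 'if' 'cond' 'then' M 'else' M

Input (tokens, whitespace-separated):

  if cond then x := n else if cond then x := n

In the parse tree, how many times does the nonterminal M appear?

2

[S [U if cond then [M x := n] else [U if cond then [S [M x := n]]]]]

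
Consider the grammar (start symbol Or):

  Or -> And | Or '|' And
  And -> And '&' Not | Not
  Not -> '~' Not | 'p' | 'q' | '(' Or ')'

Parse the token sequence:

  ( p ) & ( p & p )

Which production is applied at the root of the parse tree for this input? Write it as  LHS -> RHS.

Or -> And

[Or [And [And [Not ( [Or [And [Not p]]] )]] & [Not ( [Or [And [And [Not p]] & [Not p]]] )]]]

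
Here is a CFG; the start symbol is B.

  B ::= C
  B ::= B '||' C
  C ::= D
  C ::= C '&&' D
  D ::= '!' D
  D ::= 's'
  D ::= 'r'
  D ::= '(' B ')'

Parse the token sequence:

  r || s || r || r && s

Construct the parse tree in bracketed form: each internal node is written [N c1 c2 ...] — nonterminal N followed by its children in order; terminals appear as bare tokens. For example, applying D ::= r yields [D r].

B
B || C
B || C || C
B || C || C || C
C || C || C || C
D || C || C || C
r || C || C || C
r || D || C || C
r || s || C || C
r || s || D || C
r || s || r || C
r || s || r || C && D
r || s || r || D && D
r || s || r || r && D
r || s || r || r && s

[B [B [B [B [C [D r]]] || [C [D s]]] || [C [D r]]] || [C [C [D r]] && [D s]]]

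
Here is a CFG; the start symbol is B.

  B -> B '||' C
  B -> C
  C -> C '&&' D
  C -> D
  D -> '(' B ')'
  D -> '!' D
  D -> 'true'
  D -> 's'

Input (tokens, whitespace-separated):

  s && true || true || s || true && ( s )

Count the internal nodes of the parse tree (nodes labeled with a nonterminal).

[B [B [B [B [C [C [D s]] && [D true]]] || [C [D true]]] || [C [D s]]] || [C [C [D true]] && [D ( [B [C [D s]]] )]]]

19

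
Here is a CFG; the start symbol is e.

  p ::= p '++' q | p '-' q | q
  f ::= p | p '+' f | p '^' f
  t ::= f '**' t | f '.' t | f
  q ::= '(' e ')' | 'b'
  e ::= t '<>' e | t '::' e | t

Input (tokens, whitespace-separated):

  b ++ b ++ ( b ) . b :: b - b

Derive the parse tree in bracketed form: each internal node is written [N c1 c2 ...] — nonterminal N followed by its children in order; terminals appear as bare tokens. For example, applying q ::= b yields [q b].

[e [t [f [p [p [p [q b]] ++ [q b]] ++ [q ( [e [t [f [p [q b]]]]] )]]] . [t [f [p [q b]]]]] :: [e [t [f [p [p [q b]] - [q b]]]]]]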